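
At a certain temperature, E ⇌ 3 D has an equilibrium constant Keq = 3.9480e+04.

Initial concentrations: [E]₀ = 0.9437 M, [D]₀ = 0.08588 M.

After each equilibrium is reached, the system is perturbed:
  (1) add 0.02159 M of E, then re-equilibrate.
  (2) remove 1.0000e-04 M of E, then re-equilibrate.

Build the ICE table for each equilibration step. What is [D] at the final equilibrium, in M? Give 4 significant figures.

[D]_eq = 2.979 M

Q₀ = 6.7118e-04 vs Keq = 3.9480e+04 ⇒ Q<K, forward
Step 1:
                    E           D
  I            0.9437     0.08588
  C           -0.9431       2.829
  E        6.2745e-04       2.915
  solve Keq expr → x = 0.9431; check Q = 3.9480e+04
Then add 0.02159 M of E.
Step 2:
                    E           D
  I           0.02222       2.915
  C          -0.02155     0.06464
  E        6.7013e-04        2.98
  solve Keq expr → x = 0.02155; check Q = 3.9480e+04
Then remove 1.0000e-04 M of E.
Step 3:
                    E           D
  I        5.7013e-04        2.98
  C        9.9798e-05 -2.9939e-04
  E        6.6993e-04       2.979
  solve Keq expr → x = -9.9798e-05; check Q = 3.9480e+04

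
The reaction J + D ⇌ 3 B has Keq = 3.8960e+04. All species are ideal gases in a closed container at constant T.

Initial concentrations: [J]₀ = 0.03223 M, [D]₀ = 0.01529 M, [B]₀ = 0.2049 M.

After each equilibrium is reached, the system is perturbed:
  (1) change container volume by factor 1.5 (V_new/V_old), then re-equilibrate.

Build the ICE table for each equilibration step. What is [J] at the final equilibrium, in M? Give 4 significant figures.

Q₀ = 17.46 vs Keq = 3.8960e+04 ⇒ Q<K, forward
Step 1:
                  J         D         B
  Initial   0.03223   0.01529    0.2049
  Change   -0.01527  -0.01527    0.0458
  Equil     0.01696 2.3840e-05    0.2507
  solve Keq expr → x = 0.01527; check Q = 3.8960e+04
Then change container volume by factor 1.5 (V_new/V_old).
Step 2:
                  J         D         B
  Initial   0.01131 1.5894e-05    0.1671
  Change  -5.2899e-06 -5.2899e-06 1.5870e-05
  Equil      0.0113 1.0604e-05    0.1671
  solve Keq expr → x = 5.2899e-06; check Q = 3.8960e+04

[J]_eq = 0.0113 M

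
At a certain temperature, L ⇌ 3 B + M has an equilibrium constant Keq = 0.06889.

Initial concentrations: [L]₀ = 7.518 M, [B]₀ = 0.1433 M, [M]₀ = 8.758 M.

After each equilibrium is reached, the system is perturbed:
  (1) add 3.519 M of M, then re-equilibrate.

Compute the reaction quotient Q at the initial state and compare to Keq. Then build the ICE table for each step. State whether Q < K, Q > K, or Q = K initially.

Q₀ = 0.003428 vs Keq = 0.06889 ⇒ Q<K, forward
Step 1:
                    L           B           M
  I             7.518      0.1433       8.758
  C          -0.08123      0.2437     0.08123
  E             7.437       0.387       8.839
  solve Keq expr → x = 0.08123; check Q = 0.06889
Then add 3.519 M of M.
Step 2:
                    L           B           M
  I             7.437       0.387       12.36
  C           0.01352    -0.04057    -0.01352
  E              7.45      0.3464       12.34
  solve Keq expr → x = -0.01352; check Q = 0.06889

Q₀ = 0.003428; Q < K (proceeds forward)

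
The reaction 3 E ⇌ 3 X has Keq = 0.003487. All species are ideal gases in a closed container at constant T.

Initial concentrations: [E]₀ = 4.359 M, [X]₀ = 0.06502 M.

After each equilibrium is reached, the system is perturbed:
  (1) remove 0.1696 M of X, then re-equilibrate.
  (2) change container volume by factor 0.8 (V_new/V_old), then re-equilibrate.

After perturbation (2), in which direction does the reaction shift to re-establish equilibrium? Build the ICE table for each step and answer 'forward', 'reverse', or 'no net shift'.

Direction: no net shift

Q₀ = 3.3188e-06 vs Keq = 0.003487 ⇒ Q<K, forward
Step 1:
                    E           X
  Initial       4.359     0.06502
  Change      -0.5175      0.5175
  Equil         3.841      0.5825
  solve Keq expr → x = 0.1725; check Q = 0.003487
Then remove 0.1696 M of X.
Step 2:
                    E           X
  Initial       3.841      0.4129
  Change      -0.1473      0.1473
  Equil         3.694      0.5602
  solve Keq expr → x = 0.04909; check Q = 0.003487
Then change container volume by factor 0.8 (V_new/V_old).
Step 3:
                    E           X
  Initial       4.618      0.7002
  Change            0           0
  Equil         4.618      0.7002
  solve Keq expr → x = 0; check Q = 0.003487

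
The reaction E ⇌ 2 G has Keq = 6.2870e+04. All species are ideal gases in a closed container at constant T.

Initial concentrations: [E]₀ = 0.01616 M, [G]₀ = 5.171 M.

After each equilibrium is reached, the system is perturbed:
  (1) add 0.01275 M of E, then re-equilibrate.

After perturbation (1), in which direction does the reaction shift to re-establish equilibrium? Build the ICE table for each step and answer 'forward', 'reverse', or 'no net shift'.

Direction: forward

Q₀ = 1655 vs Keq = 6.2870e+04 ⇒ Q<K, forward
Step 1:
                   E          G
  Initial    0.01616      5.171
  Change    -0.01573    0.03146
  Equil   4.3050e-04      5.202
  solve Keq expr → x = 0.01573; check Q = 6.2870e+04
Then add 0.01275 M of E.
Step 2:
                   E          G
  Initial    0.01318      5.202
  Change    -0.01275    0.02549
  Equil   4.3473e-04      5.228
  solve Keq expr → x = 0.01275; check Q = 6.2870e+04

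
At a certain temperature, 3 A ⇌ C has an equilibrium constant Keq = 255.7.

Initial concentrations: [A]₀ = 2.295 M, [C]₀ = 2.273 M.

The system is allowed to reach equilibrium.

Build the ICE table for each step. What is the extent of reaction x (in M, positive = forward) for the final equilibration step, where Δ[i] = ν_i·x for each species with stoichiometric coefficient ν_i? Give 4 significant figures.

x = 0.6896 M

Q₀ = 0.188 vs Keq = 255.7 ⇒ Q<K, forward
Step 1:
                    A           C
  Initial       2.295       2.273
  Change       -2.069      0.6896
  Equil        0.2263       2.963
  solve Keq expr → x = 0.6896; check Q = 255.7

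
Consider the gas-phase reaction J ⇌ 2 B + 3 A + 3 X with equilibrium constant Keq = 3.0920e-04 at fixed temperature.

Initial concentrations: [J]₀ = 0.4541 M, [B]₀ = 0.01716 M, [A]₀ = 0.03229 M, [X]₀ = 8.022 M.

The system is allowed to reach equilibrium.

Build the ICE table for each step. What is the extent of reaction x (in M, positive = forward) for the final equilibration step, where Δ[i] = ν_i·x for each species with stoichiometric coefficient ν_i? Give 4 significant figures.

Q₀ = 1.1270e-05 vs Keq = 3.0920e-04 ⇒ Q<K, forward
Step 1:
                    J           B           A           X
  init         0.4541     0.01716     0.03229       8.022
  Δ          -0.00909     0.01818     0.02727     0.02727
  eq            0.445     0.03534     0.05956       8.049
  solve Keq expr → x = 0.00909; check Q = 3.0920e-04

x = 0.00909 M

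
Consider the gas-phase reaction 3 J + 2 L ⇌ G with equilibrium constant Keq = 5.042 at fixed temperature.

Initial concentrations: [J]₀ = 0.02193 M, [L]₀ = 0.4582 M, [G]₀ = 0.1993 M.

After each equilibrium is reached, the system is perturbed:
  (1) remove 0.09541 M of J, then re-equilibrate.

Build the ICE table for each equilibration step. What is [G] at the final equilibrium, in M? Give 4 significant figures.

Q₀ = 9.0008e+04 vs Keq = 5.042 ⇒ Q>K, reverse
Step 1:
                    J           L           G
  I           0.02193      0.4582      0.1993
  C            0.3213      0.2142     -0.1071
  E            0.3432      0.6724     0.09219
  solve Keq expr → x = -0.1071; check Q = 5.042
Then remove 0.09541 M of J.
Step 2:
                    J           L           G
  I            0.2478      0.6724     0.09219
  C           0.05794     0.03863    -0.01931
  E            0.3058       0.711     0.07288
  solve Keq expr → x = -0.01931; check Q = 5.042

[G]_eq = 0.07288 M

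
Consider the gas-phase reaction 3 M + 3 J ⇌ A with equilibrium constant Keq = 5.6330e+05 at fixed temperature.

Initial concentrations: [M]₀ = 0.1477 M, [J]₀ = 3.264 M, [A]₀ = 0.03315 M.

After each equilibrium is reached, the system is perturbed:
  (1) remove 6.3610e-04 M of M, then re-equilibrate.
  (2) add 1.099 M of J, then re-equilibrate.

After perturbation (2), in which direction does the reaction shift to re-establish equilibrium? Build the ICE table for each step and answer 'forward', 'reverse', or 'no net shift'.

Q₀ = 0.2959 vs Keq = 5.6330e+05 ⇒ Q<K, forward
Step 1:
                  M         J         A
  Initial    0.1477     3.264   0.03315
  Change     -0.146    -0.146   0.04867
  Equil    0.001686     3.118   0.08182
  solve Keq expr → x = 0.04867; check Q = 5.6330e+05
Then remove 6.3610e-04 M of M.
Step 2:
                  M         J         A
  Initial   0.00105     3.118   0.08182
  Change  6.3430e-04 6.3430e-04 -2.1143e-04
  Equil    0.001684     3.119   0.08161
  solve Keq expr → x = -2.1143e-04; check Q = 5.6330e+05
Then add 1.099 M of J.
Step 3:
                  M         J         A
  Initial  0.001684     4.218   0.08161
  Change  -4.3796e-04 -4.3796e-04 1.4599e-04
  Equil    0.001246     4.217   0.08176
  solve Keq expr → x = 1.4599e-04; check Q = 5.6330e+05

Direction: forward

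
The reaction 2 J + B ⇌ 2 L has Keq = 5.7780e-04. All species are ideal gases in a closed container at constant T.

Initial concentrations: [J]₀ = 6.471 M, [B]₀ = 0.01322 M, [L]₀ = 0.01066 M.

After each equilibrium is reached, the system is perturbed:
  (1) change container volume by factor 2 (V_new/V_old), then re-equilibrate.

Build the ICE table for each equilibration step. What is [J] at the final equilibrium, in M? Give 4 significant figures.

Q₀ = 2.0528e-04 vs Keq = 5.7780e-04 ⇒ Q<K, forward
Step 1:
                    J           B           L
  I             6.471     0.01322     0.01066
  C         -0.005314   -0.002657    0.005314
  E             6.466     0.01056     0.01597
  solve Keq expr → x = 0.002657; check Q = 5.7780e-04
Then change container volume by factor 2 (V_new/V_old).
Step 2:
                    J           B           L
  I             3.233    0.005282    0.007987
  C          0.001859  9.2947e-04   -0.001859
  E             3.235    0.006211    0.006128
  solve Keq expr → x = -9.2947e-04; check Q = 5.7780e-04

[J]_eq = 3.235 M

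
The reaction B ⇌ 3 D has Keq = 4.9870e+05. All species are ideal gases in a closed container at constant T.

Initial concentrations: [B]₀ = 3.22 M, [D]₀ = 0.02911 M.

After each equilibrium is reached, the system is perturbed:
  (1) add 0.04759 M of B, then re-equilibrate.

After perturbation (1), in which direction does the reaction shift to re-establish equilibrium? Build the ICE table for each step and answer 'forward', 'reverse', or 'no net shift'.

Direction: forward

Q₀ = 7.6607e-06 vs Keq = 4.9870e+05 ⇒ Q<K, forward
Step 1:
                   B          D
  init          3.22    0.02911
  Δ           -3.218      9.655
  eq        0.001821      9.684
  solve Keq expr → x = 3.218; check Q = 4.9870e+05
Then add 0.04759 M of B.
Step 2:
                   B          D
  init       0.04941      9.684
  Δ         -0.04751     0.1425
  eq        0.001902      9.826
  solve Keq expr → x = 0.04751; check Q = 4.9870e+05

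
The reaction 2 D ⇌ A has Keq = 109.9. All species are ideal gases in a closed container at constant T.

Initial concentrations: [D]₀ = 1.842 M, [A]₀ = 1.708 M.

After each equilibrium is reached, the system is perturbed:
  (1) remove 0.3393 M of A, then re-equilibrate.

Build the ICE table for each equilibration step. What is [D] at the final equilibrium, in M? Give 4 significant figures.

Q₀ = 0.5034 vs Keq = 109.9 ⇒ Q<K, forward
Step 1:
                   D          A
  init         1.842      1.708
  Δ            -1.69     0.8448
  eq          0.1524      2.553
  solve Keq expr → x = 0.8448; check Q = 109.9
Then remove 0.3393 M of A.
Step 2:
                   D          A
  init        0.1524      2.213
  Δ         -0.01032   0.005162
  eq          0.1421      2.219
  solve Keq expr → x = 0.005162; check Q = 109.9

[D]_eq = 0.1421 M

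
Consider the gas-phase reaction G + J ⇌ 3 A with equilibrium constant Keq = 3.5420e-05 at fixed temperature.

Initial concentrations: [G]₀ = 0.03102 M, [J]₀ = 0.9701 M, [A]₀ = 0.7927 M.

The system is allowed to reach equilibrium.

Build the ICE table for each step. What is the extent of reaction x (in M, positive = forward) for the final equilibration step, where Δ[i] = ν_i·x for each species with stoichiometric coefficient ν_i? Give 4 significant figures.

x = -0.2565 M

Q₀ = 16.55 vs Keq = 3.5420e-05 ⇒ Q>K, reverse
Step 1:
                    G           J           A
  Initial     0.03102      0.9701      0.7927
  Change       0.2565      0.2565     -0.7695
  Equil        0.2875       1.227      0.0232
  solve Keq expr → x = -0.2565; check Q = 3.5420e-05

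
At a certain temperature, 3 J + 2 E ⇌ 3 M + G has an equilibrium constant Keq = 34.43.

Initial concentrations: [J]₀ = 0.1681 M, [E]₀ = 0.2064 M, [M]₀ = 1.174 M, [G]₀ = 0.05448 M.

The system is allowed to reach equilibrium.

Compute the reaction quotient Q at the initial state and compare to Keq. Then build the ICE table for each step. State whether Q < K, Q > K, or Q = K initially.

Q₀ = 435.6 vs Keq = 34.43 ⇒ Q>K, reverse
Step 1:
                   J          E          M          G
  init        0.1681     0.2064      1.174    0.05448
  Δ          0.08082    0.05388   -0.08082   -0.02694
  eq          0.2489     0.2603      1.093    0.02754
  solve Keq expr → x = -0.02694; check Q = 34.43

Q₀ = 435.6; Q > K (proceeds reverse)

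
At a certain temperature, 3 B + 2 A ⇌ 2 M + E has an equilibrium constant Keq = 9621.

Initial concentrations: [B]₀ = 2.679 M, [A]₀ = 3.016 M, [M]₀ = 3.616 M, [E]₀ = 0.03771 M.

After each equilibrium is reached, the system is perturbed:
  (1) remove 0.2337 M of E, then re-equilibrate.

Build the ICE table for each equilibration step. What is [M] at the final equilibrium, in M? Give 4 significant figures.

[M]_eq = 5.332 M

Q₀ = 0.002819 vs Keq = 9621 ⇒ Q<K, forward
Step 1:
                  B         A         M         E
  init        2.679     3.016     3.616   0.03771
  Δ          -2.564    -1.709     1.709    0.8545
  eq         0.1155     1.307     5.325    0.8922
  solve Keq expr → x = 0.8545; check Q = 9621
Then remove 0.2337 M of E.
Step 2:
                  B         A         M         E
  init       0.1155     1.307     5.325    0.6585
  Δ        -0.01047 -0.006979  0.006979  0.003489
  eq          0.105       1.3     5.332     0.662
  solve Keq expr → x = 0.003489; check Q = 9621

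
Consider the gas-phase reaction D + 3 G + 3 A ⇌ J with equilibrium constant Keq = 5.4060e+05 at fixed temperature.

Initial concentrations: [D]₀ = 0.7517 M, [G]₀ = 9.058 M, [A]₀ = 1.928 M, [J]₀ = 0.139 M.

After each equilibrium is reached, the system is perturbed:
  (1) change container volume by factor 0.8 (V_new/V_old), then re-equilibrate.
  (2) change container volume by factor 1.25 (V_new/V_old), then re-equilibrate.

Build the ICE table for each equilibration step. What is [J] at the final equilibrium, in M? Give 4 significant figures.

Q₀ = 3.4718e-05 vs Keq = 5.4060e+05 ⇒ Q<K, forward
Step 1:
                   D          G          A          J
  init        0.7517      9.058      1.928      0.139
  Δ          -0.6416     -1.925     -1.925     0.6416
  eq          0.1101      7.133   0.003306     0.7806
  solve Keq expr → x = 0.6416; check Q = 5.4059e+05
Then change container volume by factor 0.8 (V_new/V_old).
Step 2:
                   D          G          A          J
  init        0.1377      8.917   0.004132     0.9757
  Δ       -4.9449e-04  -0.001483  -0.001483 4.9449e-04
  eq          0.1372      8.915   0.002649     0.9762
  solve Keq expr → x = 4.9449e-04; check Q = 5.4060e+05
Then change container volume by factor 1.25 (V_new/V_old).
Step 3:
                   D          G          A          J
  init        0.1097      7.132   0.002119      0.781
  Δ       3.9558e-04   0.001187   0.001187 -3.9558e-04
  eq          0.1101      7.133   0.003306     0.7806
  solve Keq expr → x = -3.9558e-04; check Q = 5.4060e+05

[J]_eq = 0.7806 M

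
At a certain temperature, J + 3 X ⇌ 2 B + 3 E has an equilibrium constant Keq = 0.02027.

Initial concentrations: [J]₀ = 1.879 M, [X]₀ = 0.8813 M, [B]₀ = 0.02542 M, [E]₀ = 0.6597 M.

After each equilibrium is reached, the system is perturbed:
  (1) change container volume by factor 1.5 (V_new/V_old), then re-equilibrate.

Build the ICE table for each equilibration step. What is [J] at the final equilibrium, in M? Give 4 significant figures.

[J]_eq = 1.207 M

Q₀ = 1.4424e-04 vs Keq = 0.02027 ⇒ Q<K, forward
Step 1:
                  J         X         B         E
  I           1.879    0.8813   0.02542    0.6597
  C         -0.0603   -0.1809    0.1206    0.1809
  E           1.819    0.7004     0.146    0.8406
  solve Keq expr → x = 0.0603; check Q = 0.02027
Then change container volume by factor 1.5 (V_new/V_old).
Step 2:
                  J         X         B         E
  I           1.212    0.4669   0.09735    0.5604
  C       -0.005389  -0.01617   0.01078   0.01617
  E           1.207    0.4508    0.1081    0.5766
  solve Keq expr → x = 0.005389; check Q = 0.02027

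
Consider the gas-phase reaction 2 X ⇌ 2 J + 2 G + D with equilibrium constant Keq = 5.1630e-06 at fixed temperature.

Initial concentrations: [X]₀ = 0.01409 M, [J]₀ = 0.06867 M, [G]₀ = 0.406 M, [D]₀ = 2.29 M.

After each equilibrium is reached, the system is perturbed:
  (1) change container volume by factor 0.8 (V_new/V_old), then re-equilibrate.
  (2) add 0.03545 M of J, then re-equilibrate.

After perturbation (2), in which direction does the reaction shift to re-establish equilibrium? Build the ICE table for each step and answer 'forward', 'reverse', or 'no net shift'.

Direction: reverse

Q₀ = 8.966 vs Keq = 5.1630e-06 ⇒ Q>K, reverse
Step 1:
                  X         J         G         D
  Initial   0.01409   0.06867     0.406      2.29
  Change     0.0683   -0.0683   -0.0683  -0.03415
  Equil     0.08239 3.6910e-04    0.3377     2.256
  solve Keq expr → x = -0.03415; check Q = 5.1630e-06
Then change container volume by factor 0.8 (V_new/V_old).
Step 2:
                  X         J         G         D
  Initial     0.103 4.6138e-04    0.4221      2.82
  Change  1.3072e-04 -1.3072e-04 -1.3072e-04 -6.5359e-05
  Equil      0.1031 3.3066e-04     0.422      2.82
  solve Keq expr → x = -6.5359e-05; check Q = 5.1630e-06
Then add 0.03545 M of J.
Step 3:
                  X         J         G         D
  Initial    0.1031   0.03578     0.422      2.82
  Change    0.03529  -0.03529  -0.03529  -0.01765
  Equil      0.1384 4.8587e-04    0.3867     2.802
  solve Keq expr → x = -0.01765; check Q = 5.1630e-06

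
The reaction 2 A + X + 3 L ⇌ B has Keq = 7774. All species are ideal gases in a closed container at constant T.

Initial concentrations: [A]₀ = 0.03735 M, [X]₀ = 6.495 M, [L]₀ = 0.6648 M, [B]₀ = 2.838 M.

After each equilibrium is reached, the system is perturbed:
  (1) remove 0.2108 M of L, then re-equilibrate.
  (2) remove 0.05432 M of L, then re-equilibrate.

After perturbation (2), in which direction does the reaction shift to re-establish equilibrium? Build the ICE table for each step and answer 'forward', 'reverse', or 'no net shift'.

Q₀ = 1066 vs Keq = 7774 ⇒ Q<K, forward
Step 1:
                   A          X          L          B
  I          0.03735      6.495     0.6648      2.838
  C         -0.02236   -0.01118   -0.03354    0.01118
  E          0.01499      6.484     0.6313      2.849
  solve Keq expr → x = 0.01118; check Q = 7774
Then remove 0.2108 M of L.
Step 2:
                   A          X          L          B
  I          0.01499      6.484     0.4205      2.849
  C            0.011   0.005501     0.0165  -0.005501
  E          0.02599      6.489      0.437      2.844
  solve Keq expr → x = -0.005501; check Q = 7774
Then remove 0.05432 M of L.
Step 3:
                   A          X          L          B
  I          0.02599      6.489     0.3826      2.844
  C         0.004828   0.002414   0.007242  -0.002414
  E          0.03082      6.492     0.3899      2.841
  solve Keq expr → x = -0.002414; check Q = 7774

Direction: reverse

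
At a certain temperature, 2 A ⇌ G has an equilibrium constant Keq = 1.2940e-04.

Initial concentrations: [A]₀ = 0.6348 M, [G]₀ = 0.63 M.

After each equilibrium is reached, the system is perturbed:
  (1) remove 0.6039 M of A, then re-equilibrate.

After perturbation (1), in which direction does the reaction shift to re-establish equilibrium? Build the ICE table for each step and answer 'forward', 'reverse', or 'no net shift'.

Q₀ = 1.563 vs Keq = 1.2940e-04 ⇒ Q>K, reverse
Step 1:
                  A         G
  init       0.6348      0.63
  Δ           1.259   -0.6295
  eq          1.894 4.6413e-04
  solve Keq expr → x = -0.6295; check Q = 1.2940e-04
Then remove 0.6039 M of A.
Step 2:
                  A         G
  init         1.29 4.6413e-04
  Δ       4.9727e-04 -2.4863e-04
  eq           1.29 2.1549e-04
  solve Keq expr → x = -2.4863e-04; check Q = 1.2940e-04

Direction: reverse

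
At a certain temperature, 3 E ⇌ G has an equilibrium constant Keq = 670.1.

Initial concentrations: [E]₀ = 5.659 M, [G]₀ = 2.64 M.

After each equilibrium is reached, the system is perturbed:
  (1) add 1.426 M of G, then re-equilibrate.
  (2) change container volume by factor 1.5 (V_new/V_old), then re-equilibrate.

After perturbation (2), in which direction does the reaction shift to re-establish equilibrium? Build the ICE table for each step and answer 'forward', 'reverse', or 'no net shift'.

Direction: reverse

Q₀ = 0.01457 vs Keq = 670.1 ⇒ Q<K, forward
Step 1:
                  E         G
  I           5.659      2.64
  C          -5.471     1.824
  E          0.1882     4.464
  solve Keq expr → x = 1.824; check Q = 670.1
Then add 1.426 M of G.
Step 2:
                  E         G
  I          0.1882      5.89
  C         0.01815 -0.006049
  E          0.2063     5.884
  solve Keq expr → x = -0.006049; check Q = 670.1
Then change container volume by factor 1.5 (V_new/V_old).
Step 3:
                  E         G
  I          0.1375     3.922
  C         0.04247  -0.01416
  E            0.18     3.908
  solve Keq expr → x = -0.01416; check Q = 670.1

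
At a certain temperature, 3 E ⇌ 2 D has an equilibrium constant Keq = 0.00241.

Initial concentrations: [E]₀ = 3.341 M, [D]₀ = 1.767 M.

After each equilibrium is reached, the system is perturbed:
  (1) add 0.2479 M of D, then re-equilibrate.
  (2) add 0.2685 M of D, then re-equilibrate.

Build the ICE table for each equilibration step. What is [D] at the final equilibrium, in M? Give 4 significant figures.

Q₀ = 0.08372 vs Keq = 0.00241 ⇒ Q>K, reverse
Step 1:
                  E         D
  Initial     3.341     1.767
  Change      1.794    -1.196
  Equil       5.135    0.5712
  solve Keq expr → x = -0.5979; check Q = 0.00241
Then add 0.2479 M of D.
Step 2:
                  E         D
  Initial     5.135    0.8191
  Change     0.2966   -0.1977
  Equil       5.431    0.6214
  solve Keq expr → x = -0.09885; check Q = 0.00241
Then add 0.2685 M of D.
Step 3:
                  E         D
  Initial     5.431    0.8899
  Change     0.3193   -0.2129
  Equil       5.751     0.677
  solve Keq expr → x = -0.1064; check Q = 0.00241

[D]_eq = 0.677 M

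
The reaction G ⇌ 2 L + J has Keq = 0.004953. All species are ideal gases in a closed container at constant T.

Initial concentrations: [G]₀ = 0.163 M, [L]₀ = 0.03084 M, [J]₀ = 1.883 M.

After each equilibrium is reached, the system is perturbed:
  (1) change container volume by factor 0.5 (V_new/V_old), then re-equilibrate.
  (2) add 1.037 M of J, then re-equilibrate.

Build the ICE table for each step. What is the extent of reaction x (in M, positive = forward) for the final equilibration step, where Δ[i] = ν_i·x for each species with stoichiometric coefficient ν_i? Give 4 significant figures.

Q₀ = 0.01099 vs Keq = 0.004953 ⇒ Q>K, reverse
Step 1:
                  G         L         J
  init        0.163   0.03084     1.883
  Δ        0.004899 -0.009797 -0.004899
  eq         0.1679   0.02104     1.878
  solve Keq expr → x = -0.004899; check Q = 0.004953
Then change container volume by factor 0.5 (V_new/V_old).
Step 2:
                  G         L         J
  init       0.3358   0.04209     3.756
  Δ         0.01035  -0.02069  -0.01035
  eq         0.3461   0.02139     3.746
  solve Keq expr → x = -0.01035; check Q = 0.004953
Then add 1.037 M of J.
Step 3:
                  G         L         J
  init       0.3461   0.02139     4.783
  Δ        0.001213 -0.002425 -0.001213
  eq         0.3474   0.01897     4.782
  solve Keq expr → x = -0.001213; check Q = 0.004953

x = -0.001213 M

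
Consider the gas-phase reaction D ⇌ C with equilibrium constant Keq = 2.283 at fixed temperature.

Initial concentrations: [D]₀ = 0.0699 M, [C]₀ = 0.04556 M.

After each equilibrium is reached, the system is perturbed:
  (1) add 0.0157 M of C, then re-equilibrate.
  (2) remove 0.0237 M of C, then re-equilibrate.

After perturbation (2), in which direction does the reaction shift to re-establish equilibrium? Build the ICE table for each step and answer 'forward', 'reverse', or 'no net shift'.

Q₀ = 0.6518 vs Keq = 2.283 ⇒ Q<K, forward
Step 1:
                  D         C
  Initial    0.0699   0.04556
  Change   -0.03473   0.03473
  Equil     0.03517   0.08029
  solve Keq expr → x = 0.03473; check Q = 2.283
Then add 0.0157 M of C.
Step 2:
                  D         C
  Initial   0.03517   0.09599
  Change   0.004782 -0.004782
  Equil     0.03995   0.09121
  solve Keq expr → x = -0.004782; check Q = 2.283
Then remove 0.0237 M of C.
Step 3:
                  D         C
  Initial   0.03995   0.06751
  Change  -0.007219  0.007219
  Equil     0.03273   0.07473
  solve Keq expr → x = 0.007219; check Q = 2.283

Direction: forward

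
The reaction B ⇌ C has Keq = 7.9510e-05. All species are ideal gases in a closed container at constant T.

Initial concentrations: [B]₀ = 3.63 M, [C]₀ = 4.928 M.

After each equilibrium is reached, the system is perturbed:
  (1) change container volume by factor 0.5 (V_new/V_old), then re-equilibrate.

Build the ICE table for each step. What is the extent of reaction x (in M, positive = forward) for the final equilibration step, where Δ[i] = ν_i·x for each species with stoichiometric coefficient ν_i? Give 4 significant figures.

x = 0 M

Q₀ = 1.358 vs Keq = 7.9510e-05 ⇒ Q>K, reverse
Step 1:
                   B          C
  init          3.63      4.928
  Δ            4.927     -4.927
  eq           8.557 6.8039e-04
  solve Keq expr → x = -4.927; check Q = 7.9510e-05
Then change container volume by factor 0.5 (V_new/V_old).
Step 2:
                   B          C
  init         17.11   0.001361
  Δ                0          0
  eq           17.11   0.001361
  solve Keq expr → x = 0; check Q = 7.9510e-05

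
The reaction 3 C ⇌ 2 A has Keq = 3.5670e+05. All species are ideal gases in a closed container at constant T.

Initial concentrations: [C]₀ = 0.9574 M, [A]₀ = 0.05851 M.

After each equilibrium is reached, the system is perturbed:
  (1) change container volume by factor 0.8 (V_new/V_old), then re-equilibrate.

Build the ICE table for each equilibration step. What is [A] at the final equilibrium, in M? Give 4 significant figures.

[A]_eq = 0.8625 M

Q₀ = 0.003901 vs Keq = 3.5670e+05 ⇒ Q<K, forward
Step 1:
                    C           A
  I            0.9574     0.05851
  C           -0.9464      0.6309
  E             0.011      0.6894
  solve Keq expr → x = 0.3155; check Q = 3.5670e+05
Then change container volume by factor 0.8 (V_new/V_old).
Step 2:
                    C           A
  I           0.01376      0.8618
  C       -9.7957e-04  6.5305e-04
  E           0.01278      0.8625
  solve Keq expr → x = 3.2652e-04; check Q = 3.5670e+05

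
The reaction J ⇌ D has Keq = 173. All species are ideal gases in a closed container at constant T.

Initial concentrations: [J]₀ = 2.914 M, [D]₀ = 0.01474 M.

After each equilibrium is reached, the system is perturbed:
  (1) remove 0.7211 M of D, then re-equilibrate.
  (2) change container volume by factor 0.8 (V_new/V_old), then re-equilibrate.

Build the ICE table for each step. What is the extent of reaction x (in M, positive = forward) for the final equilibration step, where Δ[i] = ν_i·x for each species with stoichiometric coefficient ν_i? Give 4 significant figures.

x = 0 M

Q₀ = 0.005058 vs Keq = 173 ⇒ Q<K, forward
Step 1:
                    J           D
  Initial       2.914     0.01474
  Change       -2.897       2.897
  Equil       0.01683       2.912
  solve Keq expr → x = 2.897; check Q = 173
Then remove 0.7211 M of D.
Step 2:
                    J           D
  Initial     0.01683       2.191
  Change    -0.004144    0.004144
  Equil       0.01269       2.195
  solve Keq expr → x = 0.004144; check Q = 173
Then change container volume by factor 0.8 (V_new/V_old).
Step 3:
                    J           D
  Initial     0.01586       2.744
  Change            0           0
  Equil       0.01586       2.744
  solve Keq expr → x = 0; check Q = 173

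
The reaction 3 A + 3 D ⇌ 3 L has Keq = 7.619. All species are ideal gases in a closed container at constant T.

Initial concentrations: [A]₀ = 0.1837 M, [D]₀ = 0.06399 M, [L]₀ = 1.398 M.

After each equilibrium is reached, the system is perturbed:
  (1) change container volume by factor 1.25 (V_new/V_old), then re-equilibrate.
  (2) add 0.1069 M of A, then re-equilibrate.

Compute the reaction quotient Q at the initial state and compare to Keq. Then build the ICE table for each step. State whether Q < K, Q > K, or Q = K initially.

Q₀ = 1.6821e+06; Q > K (proceeds reverse)

Q₀ = 1.6821e+06 vs Keq = 7.619 ⇒ Q>K, reverse
Step 1:
                  A         D         L
  I          0.1837   0.06399     1.398
  C          0.5394    0.5394   -0.5394
  E          0.7231    0.6034    0.8586
  solve Keq expr → x = -0.1798; check Q = 7.619
Then change container volume by factor 1.25 (V_new/V_old).
Step 2:
                  A         D         L
  I          0.5785    0.4827    0.6869
  C         0.04329   0.04329  -0.04329
  E          0.6218     0.526    0.6436
  solve Keq expr → x = -0.01443; check Q = 7.619
Then add 0.1069 M of A.
Step 3:
                  A         D         L
  I          0.7287     0.526    0.6436
  C         -0.0325   -0.0325    0.0325
  E          0.6962    0.4935    0.6761
  solve Keq expr → x = 0.01083; check Q = 7.619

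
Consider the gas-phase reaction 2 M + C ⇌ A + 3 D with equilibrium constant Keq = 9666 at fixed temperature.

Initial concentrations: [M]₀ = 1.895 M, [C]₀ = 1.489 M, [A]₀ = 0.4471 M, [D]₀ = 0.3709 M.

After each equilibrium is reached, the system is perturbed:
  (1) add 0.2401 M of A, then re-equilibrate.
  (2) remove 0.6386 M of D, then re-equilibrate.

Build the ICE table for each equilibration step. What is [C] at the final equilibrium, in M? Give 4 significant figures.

[C]_eq = 0.5746 M

Q₀ = 0.004266 vs Keq = 9666 ⇒ Q<K, forward
Step 1:
                    M           C           A           D
  I             1.895       1.489      0.4471      0.3709
  C            -1.811     -0.9055      0.9055       2.716
  E           0.08401      0.5835       1.353       3.087
  solve Keq expr → x = 0.9055; check Q = 9666
Then add 0.2401 M of A.
Step 2:
                    M           C           A           D
  I           0.08401      0.5835       1.593       3.087
  C          0.006389    0.003195   -0.003195   -0.009584
  E            0.0904      0.5867        1.59       3.078
  solve Keq expr → x = -0.003195; check Q = 9666
Then remove 0.6386 M of D.
Step 3:
                    M           C           A           D
  I            0.0904      0.5867        1.59       2.439
  C          -0.02425    -0.01213     0.01213     0.03638
  E           0.06615      0.5746       1.602       2.476
  solve Keq expr → x = 0.01213; check Q = 9666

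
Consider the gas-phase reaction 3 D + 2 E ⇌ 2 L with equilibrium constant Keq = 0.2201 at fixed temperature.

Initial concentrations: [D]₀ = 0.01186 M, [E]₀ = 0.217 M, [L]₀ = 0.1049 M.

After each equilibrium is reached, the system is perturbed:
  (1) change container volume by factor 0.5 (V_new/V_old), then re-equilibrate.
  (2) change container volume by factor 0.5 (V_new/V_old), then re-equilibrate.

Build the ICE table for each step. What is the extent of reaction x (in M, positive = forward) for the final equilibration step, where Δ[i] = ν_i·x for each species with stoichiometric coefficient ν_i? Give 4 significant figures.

x = 0.03697 M

Q₀ = 1.4008e+05 vs Keq = 0.2201 ⇒ Q>K, reverse
Step 1:
                  D         E         L
  init      0.01186     0.217    0.1049
  Δ          0.1438   0.09588  -0.09588
  eq         0.1557    0.3129  0.009017
  solve Keq expr → x = -0.04794; check Q = 0.2201
Then change container volume by factor 0.5 (V_new/V_old).
Step 2:
                  D         E         L
  init       0.3114    0.6258   0.01803
  Δ        -0.03467  -0.02312   0.02312
  eq         0.2767    0.6026   0.04115
  solve Keq expr → x = 0.01156; check Q = 0.2201
Then change container volume by factor 0.5 (V_new/V_old).
Step 3:
                  D         E         L
  init       0.5534     1.205    0.0823
  Δ         -0.1109  -0.07393   0.07393
  eq         0.4425     1.131    0.1562
  solve Keq expr → x = 0.03697; check Q = 0.2201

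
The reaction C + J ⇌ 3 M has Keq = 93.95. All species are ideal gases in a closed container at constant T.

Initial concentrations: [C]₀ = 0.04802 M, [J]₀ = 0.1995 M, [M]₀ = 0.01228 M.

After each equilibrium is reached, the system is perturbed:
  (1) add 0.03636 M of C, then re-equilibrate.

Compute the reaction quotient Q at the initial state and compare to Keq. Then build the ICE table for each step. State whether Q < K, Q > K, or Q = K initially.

Q₀ = 1.9330e-04 vs Keq = 93.95 ⇒ Q<K, forward
Step 1:
                    C           J           M
  init        0.04802      0.1995     0.01228
  Δ          -0.04776    -0.04776      0.1433
  eq       2.6399e-04      0.1517      0.1555
  solve Keq expr → x = 0.04776; check Q = 93.95
Then add 0.03636 M of C.
Step 2:
                    C           J           M
  init        0.03662      0.1517      0.1555
  Δ          -0.03501    -0.03501       0.105
  eq         0.001613      0.1167      0.2606
  solve Keq expr → x = 0.03501; check Q = 93.95

Q₀ = 1.9330e-04; Q < K (proceeds forward)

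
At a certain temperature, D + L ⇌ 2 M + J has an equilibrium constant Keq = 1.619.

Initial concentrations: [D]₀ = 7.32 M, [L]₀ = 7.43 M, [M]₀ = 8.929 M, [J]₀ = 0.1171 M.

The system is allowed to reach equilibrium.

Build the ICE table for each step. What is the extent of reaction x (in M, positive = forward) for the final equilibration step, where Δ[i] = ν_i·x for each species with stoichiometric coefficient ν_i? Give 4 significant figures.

x = 0.6048 M

Q₀ = 0.1717 vs Keq = 1.619 ⇒ Q<K, forward
Step 1:
                  D         L         M         J
  I            7.32      7.43     8.929    0.1171
  C         -0.6048   -0.6048      1.21    0.6048
  E           6.715     6.825     10.14    0.7219
  solve Keq expr → x = 0.6048; check Q = 1.619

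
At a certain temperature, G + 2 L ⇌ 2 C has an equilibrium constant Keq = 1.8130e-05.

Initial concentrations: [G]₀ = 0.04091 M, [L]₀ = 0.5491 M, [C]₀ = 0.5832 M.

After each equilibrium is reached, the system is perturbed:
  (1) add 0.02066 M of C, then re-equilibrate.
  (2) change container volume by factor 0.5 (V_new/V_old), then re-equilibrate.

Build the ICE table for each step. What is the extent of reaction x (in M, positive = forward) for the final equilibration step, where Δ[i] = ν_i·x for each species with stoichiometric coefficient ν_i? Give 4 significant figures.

Q₀ = 27.57 vs Keq = 1.8130e-05 ⇒ Q>K, reverse
Step 1:
                   G          L          C
  init       0.04091     0.5491     0.5832
  Δ           0.2902     0.5804    -0.5804
  eq          0.3311       1.13   0.002768
  solve Keq expr → x = -0.2902; check Q = 1.8130e-05
Then add 0.02066 M of C.
Step 2:
                   G          L          C
  init        0.3311       1.13    0.02343
  Δ          0.01028    0.02057   -0.02057
  eq          0.3414       1.15   0.002861
  solve Keq expr → x = -0.01028; check Q = 1.8130e-05
Then change container volume by factor 0.5 (V_new/V_old).
Step 3:
                   G          L          C
  init        0.6828        2.3   0.005723
  Δ        -0.001178  -0.002355   0.002355
  eq          0.6816      2.298   0.008078
  solve Keq expr → x = 0.001178; check Q = 1.8130e-05

x = 0.001178 M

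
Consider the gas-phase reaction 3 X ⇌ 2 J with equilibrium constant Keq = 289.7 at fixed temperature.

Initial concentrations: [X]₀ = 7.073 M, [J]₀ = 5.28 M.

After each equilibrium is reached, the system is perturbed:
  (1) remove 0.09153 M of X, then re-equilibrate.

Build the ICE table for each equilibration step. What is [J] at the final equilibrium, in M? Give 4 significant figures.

Q₀ = 0.07879 vs Keq = 289.7 ⇒ Q<K, forward
Step 1:
                   X          J
  I            7.073       5.28
  C           -6.393      4.262
  E           0.6799      9.542
  solve Keq expr → x = 2.131; check Q = 289.7
Then remove 0.09153 M of X.
Step 2:
                   X          J
  I           0.5884      9.542
  C          0.08872   -0.05915
  E           0.6771      9.483
  solve Keq expr → x = -0.02957; check Q = 289.7

[J]_eq = 9.483 M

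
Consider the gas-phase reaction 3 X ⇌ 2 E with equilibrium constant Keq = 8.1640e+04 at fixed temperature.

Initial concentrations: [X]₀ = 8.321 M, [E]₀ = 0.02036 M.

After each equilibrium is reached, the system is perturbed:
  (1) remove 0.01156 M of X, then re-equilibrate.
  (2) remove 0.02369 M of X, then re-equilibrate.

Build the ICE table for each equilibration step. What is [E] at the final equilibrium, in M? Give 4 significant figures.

[E]_eq = 5.496 M

Q₀ = 7.1950e-07 vs Keq = 8.1640e+04 ⇒ Q<K, forward
Step 1:
                    X           E
  Initial       8.321     0.02036
  Change       -8.249       5.499
  Equil         0.072        5.52
  solve Keq expr → x = 2.75; check Q = 8.1640e+04
Then remove 0.01156 M of X.
Step 2:
                    X           E
  Initial     0.06044        5.52
  Change      0.01149   -0.007662
  Equil       0.07193       5.512
  solve Keq expr → x = -0.003831; check Q = 8.1640e+04
Then remove 0.02369 M of X.
Step 3:
                    X           E
  Initial     0.04824       5.512
  Change      0.02355     -0.0157
  Equil       0.07179       5.496
  solve Keq expr → x = -0.007851; check Q = 8.1640e+04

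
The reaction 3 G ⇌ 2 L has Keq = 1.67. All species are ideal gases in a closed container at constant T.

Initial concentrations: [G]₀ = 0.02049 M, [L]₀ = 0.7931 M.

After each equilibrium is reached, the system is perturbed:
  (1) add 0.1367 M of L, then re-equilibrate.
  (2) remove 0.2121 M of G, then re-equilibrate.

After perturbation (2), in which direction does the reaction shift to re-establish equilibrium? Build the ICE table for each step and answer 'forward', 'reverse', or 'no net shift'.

Direction: reverse

Q₀ = 7.3119e+04 vs Keq = 1.67 ⇒ Q>K, reverse
Step 1:
                   G          L
  init       0.02049     0.7931
  Δ           0.4876    -0.3251
  eq          0.5081      0.468
  solve Keq expr → x = -0.1625; check Q = 1.67
Then add 0.1367 M of L.
Step 2:
                   G          L
  init        0.5081     0.6047
  Δ          0.06535   -0.04356
  eq          0.5734     0.5612
  solve Keq expr → x = -0.02178; check Q = 1.67
Then remove 0.2121 M of G.
Step 3:
                   G          L
  init        0.3613     0.5612
  Δ           0.1445    -0.0963
  eq          0.5058     0.4649
  solve Keq expr → x = -0.04815; check Q = 1.67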